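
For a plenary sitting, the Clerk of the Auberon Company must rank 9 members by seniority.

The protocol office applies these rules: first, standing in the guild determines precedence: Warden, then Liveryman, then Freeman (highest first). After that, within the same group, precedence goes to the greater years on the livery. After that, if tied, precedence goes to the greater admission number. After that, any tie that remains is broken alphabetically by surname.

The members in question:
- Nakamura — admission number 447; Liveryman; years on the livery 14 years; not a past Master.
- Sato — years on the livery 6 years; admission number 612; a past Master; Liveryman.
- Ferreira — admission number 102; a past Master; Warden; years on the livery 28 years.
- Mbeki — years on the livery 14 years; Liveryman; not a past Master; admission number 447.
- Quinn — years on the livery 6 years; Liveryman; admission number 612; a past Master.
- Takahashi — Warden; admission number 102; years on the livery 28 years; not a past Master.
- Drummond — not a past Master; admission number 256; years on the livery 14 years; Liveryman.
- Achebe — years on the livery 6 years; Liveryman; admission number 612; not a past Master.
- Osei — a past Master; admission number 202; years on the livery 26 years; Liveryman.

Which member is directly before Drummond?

Nakamura

By standing in the guild: Ferreira and Takahashi (Warden); then Osei, Mbeki, Nakamura, Drummond, Achebe, Quinn and Sato (Liveryman).
Ferreira and Takahashi both have years on the livery 28 years, so the next rule applies.
Ferreira and Takahashi both have admission number 102, so the next rule applies.
Among Ferreira and Takahashi, alphabetically by surname: Ferreira before Takahashi.
Among Osei, Mbeki, Nakamura, Drummond, Achebe, Quinn and Sato, by years on the livery (higher first): Osei (26 years) before Mbeki, Nakamura and Drummond (14 years) before Achebe, Quinn and Sato (6 years).
Among Mbeki, Nakamura and Drummond, by admission number (higher first): Mbeki and Nakamura (447) before Drummond (256).
Among Mbeki and Nakamura, alphabetically by surname: Mbeki before Nakamura.
Achebe, Quinn and Sato all have admission number 612, so the next rule applies.
Among Achebe, Quinn and Sato, alphabetically by surname: Achebe before Quinn before Sato.
Order: Ferreira, Takahashi, Osei, Mbeki, Nakamura, Drummond, Achebe, Quinn, Sato.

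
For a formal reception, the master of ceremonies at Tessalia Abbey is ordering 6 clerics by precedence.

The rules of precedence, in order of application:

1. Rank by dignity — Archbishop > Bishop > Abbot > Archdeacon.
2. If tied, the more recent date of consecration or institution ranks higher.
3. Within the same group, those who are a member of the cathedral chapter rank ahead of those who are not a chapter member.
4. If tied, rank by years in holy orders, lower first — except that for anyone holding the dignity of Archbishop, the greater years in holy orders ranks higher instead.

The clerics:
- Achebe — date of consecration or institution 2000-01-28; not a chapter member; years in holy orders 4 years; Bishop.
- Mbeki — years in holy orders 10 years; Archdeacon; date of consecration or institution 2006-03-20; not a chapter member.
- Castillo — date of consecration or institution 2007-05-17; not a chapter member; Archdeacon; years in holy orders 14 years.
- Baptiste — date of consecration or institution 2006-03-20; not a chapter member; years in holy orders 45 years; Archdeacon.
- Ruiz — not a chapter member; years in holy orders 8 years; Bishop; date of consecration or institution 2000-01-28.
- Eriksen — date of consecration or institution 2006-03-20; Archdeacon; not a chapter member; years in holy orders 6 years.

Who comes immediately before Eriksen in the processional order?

Castillo

By dignity: Achebe and Ruiz (Bishop); then Castillo, Eriksen, Mbeki and Baptiste (Archdeacon).
Achebe and Ruiz both have date of consecration or institution 2000-01-28, so the next rule applies.
Achebe and Ruiz are each not a chapter member, so the next rule applies.
Among Achebe and Ruiz, by years in holy orders (lower first): Achebe (4 years) before Ruiz (8 years).
Among Castillo, Eriksen, Mbeki and Baptiste, by date of consecration or institution (later first): Castillo (2007-05-17) before Eriksen, Mbeki and Baptiste (2006-03-20).
Eriksen, Mbeki and Baptiste are each not a chapter member, so the next rule applies.
Among Eriksen, Mbeki and Baptiste, by years in holy orders (lower first): Eriksen (6 years) before Mbeki (10 years) before Baptiste (45 years).
Order: Achebe, Ruiz, Castillo, Eriksen, Mbeki, Baptiste.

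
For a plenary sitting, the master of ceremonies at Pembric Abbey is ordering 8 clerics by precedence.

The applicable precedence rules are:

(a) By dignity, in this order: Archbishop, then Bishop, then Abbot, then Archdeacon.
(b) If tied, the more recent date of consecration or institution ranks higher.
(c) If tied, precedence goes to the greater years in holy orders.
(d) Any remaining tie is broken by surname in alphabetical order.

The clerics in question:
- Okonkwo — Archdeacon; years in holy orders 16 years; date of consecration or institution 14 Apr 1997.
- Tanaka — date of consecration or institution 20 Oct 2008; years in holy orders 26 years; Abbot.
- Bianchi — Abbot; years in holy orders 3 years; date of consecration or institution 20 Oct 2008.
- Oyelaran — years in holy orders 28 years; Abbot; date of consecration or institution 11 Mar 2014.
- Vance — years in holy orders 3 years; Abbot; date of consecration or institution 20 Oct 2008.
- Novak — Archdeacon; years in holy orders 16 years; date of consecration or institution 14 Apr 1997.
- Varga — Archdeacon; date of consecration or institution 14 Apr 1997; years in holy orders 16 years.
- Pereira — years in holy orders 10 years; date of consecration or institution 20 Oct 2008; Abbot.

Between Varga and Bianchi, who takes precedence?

By dignity: Oyelaran, Tanaka, Pereira, Bianchi and Vance (Abbot); then Novak, Okonkwo and Varga (Archdeacon).
Among Oyelaran, Tanaka, Pereira, Bianchi and Vance, by date of consecration or institution (later first): Oyelaran (11 Mar 2014) before Tanaka, Pereira, Bianchi and Vance (20 Oct 2008).
Among Tanaka, Pereira, Bianchi and Vance, by years in holy orders (higher first): Tanaka (26 years) before Pereira (10 years) before Bianchi and Vance (3 years).
Among Bianchi and Vance, alphabetically by surname: Bianchi before Vance.
Novak, Okonkwo and Varga all have date of consecration or institution 14 Apr 1997, so the next rule applies.
Novak, Okonkwo and Varga all have years in holy orders 16 years, so the next rule applies.
Among Novak, Okonkwo and Varga, alphabetically by surname: Novak before Okonkwo before Varga.
So Bianchi takes precedence.

Bianchi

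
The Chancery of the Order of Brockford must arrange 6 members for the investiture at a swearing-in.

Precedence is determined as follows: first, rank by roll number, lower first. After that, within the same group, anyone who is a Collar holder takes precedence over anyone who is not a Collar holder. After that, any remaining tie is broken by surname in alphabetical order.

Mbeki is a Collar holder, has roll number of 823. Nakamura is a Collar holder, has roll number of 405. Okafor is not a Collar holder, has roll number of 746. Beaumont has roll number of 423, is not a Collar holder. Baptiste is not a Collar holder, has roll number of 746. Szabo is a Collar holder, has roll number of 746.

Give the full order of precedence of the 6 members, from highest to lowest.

By roll number (lower first): Nakamura (405); then Beaumont (423); then Szabo, Baptiste and Okafor (each 746); then Mbeki (823).
Among Szabo, Baptiste and Okafor, a Collar holder before not a Collar holder: Szabo (a Collar holder) before Baptiste and Okafor (not a Collar holder).
Among Baptiste and Okafor, alphabetically by surname: Baptiste before Okafor.
Full order: Nakamura, Beaumont, Szabo, Baptiste, Okafor, Mbeki.

Nakamura, Beaumont, Szabo, Baptiste, Okafor, Mbeki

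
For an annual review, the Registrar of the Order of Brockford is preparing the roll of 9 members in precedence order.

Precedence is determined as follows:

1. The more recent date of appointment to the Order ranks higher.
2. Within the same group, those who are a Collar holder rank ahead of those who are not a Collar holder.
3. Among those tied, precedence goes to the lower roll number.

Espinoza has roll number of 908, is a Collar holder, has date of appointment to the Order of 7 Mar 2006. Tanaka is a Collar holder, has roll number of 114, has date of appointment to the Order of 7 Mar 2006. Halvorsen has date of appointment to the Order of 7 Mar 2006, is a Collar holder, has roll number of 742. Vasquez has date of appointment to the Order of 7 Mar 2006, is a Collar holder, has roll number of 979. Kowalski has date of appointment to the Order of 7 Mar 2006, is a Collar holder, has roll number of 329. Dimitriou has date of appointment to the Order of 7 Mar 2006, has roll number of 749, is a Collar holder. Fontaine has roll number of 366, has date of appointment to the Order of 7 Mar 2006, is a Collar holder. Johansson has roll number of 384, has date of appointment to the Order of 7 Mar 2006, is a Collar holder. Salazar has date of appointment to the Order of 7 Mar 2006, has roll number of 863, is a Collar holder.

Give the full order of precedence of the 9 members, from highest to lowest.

Tanaka, Kowalski, Fontaine, Johansson, Halvorsen, Dimitriou, Salazar, Espinoza, Vasquez

By date of appointment to the Order (later first): Tanaka, Kowalski, Fontaine, Johansson, Halvorsen, Dimitriou, Salazar, Espinoza and Vasquez (each 7 Mar 2006).
Tanaka, Kowalski, Fontaine, Johansson, Halvorsen, Dimitriou, Salazar, Espinoza and Vasquez are each a Collar holder, so the next rule applies.
Among Tanaka, Kowalski, Fontaine, Johansson, Halvorsen, Dimitriou, Salazar, Espinoza and Vasquez, by roll number (lower first): Tanaka (114) before Kowalski (329) before Fontaine (366) before Johansson (384) before Halvorsen (742) before Dimitriou (749) before Salazar (863) before Espinoza (908) before Vasquez (979).
Full order: Tanaka, Kowalski, Fontaine, Johansson, Halvorsen, Dimitriou, Salazar, Espinoza, Vasquez.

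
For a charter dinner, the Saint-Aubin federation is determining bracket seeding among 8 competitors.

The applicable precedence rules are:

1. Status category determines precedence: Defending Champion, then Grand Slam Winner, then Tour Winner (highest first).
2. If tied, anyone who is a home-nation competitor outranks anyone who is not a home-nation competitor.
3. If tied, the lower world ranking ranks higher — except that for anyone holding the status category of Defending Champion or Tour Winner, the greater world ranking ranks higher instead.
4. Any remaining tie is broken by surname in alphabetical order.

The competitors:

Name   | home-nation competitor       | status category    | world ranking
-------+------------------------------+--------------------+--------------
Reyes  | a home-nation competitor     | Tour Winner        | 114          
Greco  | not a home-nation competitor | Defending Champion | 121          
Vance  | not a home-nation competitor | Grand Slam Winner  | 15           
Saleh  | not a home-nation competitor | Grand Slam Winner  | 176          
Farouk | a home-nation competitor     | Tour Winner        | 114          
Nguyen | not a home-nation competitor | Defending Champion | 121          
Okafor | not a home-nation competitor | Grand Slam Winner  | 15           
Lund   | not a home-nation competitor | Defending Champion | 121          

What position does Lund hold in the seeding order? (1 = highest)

By status category: Greco, Lund and Nguyen (Defending Champion); then Okafor, Vance and Saleh (Grand Slam Winner); then Farouk and Reyes (Tour Winner).
Greco, Lund and Nguyen are each not a home-nation competitor, so the next rule applies.
Greco, Lund and Nguyen all have world ranking 121, so the next rule applies.
Among Greco, Lund and Nguyen, alphabetically by surname: Greco before Lund before Nguyen.
Okafor, Vance and Saleh are each not a home-nation competitor, so the next rule applies.
Among Okafor, Vance and Saleh, by world ranking (lower first): Okafor and Vance (15) before Saleh (176).
Among Okafor and Vance, alphabetically by surname: Okafor before Vance.
Farouk and Reyes are each a home-nation competitor, so the next rule applies.
Farouk and Reyes both have world ranking 114, so the next rule applies.
Among Farouk and Reyes, alphabetically by surname: Farouk before Reyes.
Order: Greco, Lund, Nguyen, Okafor, Vance, Saleh, Farouk, Reyes. So position 2.

2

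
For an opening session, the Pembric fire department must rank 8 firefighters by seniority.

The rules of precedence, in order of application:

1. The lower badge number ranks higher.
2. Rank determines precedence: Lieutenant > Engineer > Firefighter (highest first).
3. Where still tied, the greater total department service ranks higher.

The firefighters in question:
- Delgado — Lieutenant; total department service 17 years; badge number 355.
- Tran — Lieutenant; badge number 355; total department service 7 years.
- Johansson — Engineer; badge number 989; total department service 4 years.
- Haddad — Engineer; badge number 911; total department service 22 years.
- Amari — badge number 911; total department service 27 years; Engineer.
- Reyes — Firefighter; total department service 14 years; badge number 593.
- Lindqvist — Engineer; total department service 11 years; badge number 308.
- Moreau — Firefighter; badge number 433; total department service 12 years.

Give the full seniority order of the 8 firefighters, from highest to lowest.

By badge number (lower first): Lindqvist (308); then Delgado and Tran (both 355); then Moreau (433); then Reyes (593); then Amari and Haddad (both 911); then Johansson (989).
Delgado and Tran are each Lieutenant, so the next rule applies.
Among Delgado and Tran, by total department service (higher first): Delgado (17 years) before Tran (7 years).
Amari and Haddad are each Engineer, so the next rule applies.
Among Amari and Haddad, by total department service (higher first): Amari (27 years) before Haddad (22 years).
Full order: Lindqvist, Delgado, Tran, Moreau, Reyes, Amari, Haddad, Johansson.

Lindqvist, Delgado, Tran, Moreau, Reyes, Amari, Haddad, Johansson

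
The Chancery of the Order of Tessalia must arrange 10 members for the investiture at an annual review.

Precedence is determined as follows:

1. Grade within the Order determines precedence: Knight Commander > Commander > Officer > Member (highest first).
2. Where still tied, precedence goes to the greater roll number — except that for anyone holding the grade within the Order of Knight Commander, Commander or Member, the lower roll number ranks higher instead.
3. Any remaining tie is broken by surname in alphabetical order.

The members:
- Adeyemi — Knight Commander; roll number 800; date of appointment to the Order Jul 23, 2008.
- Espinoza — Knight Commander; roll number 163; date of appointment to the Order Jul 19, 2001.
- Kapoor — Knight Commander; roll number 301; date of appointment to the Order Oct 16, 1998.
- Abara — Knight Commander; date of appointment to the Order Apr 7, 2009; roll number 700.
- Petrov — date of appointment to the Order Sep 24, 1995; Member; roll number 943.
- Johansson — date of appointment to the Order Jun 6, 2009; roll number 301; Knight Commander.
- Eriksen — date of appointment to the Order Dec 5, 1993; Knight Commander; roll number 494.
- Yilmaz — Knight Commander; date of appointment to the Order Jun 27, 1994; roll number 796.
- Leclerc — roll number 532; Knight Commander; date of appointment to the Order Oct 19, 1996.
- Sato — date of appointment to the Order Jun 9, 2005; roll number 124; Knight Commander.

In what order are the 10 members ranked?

Sato, Espinoza, Johansson, Kapoor, Eriksen, Leclerc, Abara, Yilmaz, Adeyemi, Petrov

By grade within the Order: Sato, Espinoza, Johansson, Kapoor, Eriksen, Leclerc, Abara, Yilmaz and Adeyemi (Knight Commander); then Petrov (Member).
Among Sato, Espinoza, Johansson, Kapoor, Eriksen, Leclerc, Abara, Yilmaz and Adeyemi, by roll number (lower first) (reversed rule for this group): Sato (124) before Espinoza (163) before Johansson and Kapoor (301) before Eriksen (494) before Leclerc (532) before Abara (700) before Yilmaz (796) before Adeyemi (800).
Among Johansson and Kapoor, alphabetically by surname: Johansson before Kapoor.
Full order: Sato, Espinoza, Johansson, Kapoor, Eriksen, Leclerc, Abara, Yilmaz, Adeyemi, Petrov.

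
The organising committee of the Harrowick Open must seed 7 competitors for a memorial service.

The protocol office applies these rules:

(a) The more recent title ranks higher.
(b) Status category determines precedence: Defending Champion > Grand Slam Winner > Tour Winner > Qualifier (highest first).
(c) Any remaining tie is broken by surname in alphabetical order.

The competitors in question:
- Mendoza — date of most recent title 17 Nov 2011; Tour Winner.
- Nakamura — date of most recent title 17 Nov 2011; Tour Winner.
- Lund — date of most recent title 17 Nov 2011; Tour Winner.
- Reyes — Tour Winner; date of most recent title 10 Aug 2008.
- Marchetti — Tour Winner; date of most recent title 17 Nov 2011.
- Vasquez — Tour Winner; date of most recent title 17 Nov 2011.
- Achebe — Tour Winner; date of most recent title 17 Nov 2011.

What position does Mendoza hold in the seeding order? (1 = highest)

4

By date of most recent title (later first): Achebe, Lund, Marchetti, Mendoza, Nakamura and Vasquez (each 17 Nov 2011); then Reyes (10 Aug 2008).
Achebe, Lund, Marchetti, Mendoza, Nakamura and Vasquez are each Tour Winner, so the next rule applies.
Among Achebe, Lund, Marchetti, Mendoza, Nakamura and Vasquez, alphabetically by surname: Achebe before Lund before Marchetti before Mendoza before Nakamura before Vasquez.
Order: Achebe, Lund, Marchetti, Mendoza, Nakamura, Vasquez, Reyes. So position 4.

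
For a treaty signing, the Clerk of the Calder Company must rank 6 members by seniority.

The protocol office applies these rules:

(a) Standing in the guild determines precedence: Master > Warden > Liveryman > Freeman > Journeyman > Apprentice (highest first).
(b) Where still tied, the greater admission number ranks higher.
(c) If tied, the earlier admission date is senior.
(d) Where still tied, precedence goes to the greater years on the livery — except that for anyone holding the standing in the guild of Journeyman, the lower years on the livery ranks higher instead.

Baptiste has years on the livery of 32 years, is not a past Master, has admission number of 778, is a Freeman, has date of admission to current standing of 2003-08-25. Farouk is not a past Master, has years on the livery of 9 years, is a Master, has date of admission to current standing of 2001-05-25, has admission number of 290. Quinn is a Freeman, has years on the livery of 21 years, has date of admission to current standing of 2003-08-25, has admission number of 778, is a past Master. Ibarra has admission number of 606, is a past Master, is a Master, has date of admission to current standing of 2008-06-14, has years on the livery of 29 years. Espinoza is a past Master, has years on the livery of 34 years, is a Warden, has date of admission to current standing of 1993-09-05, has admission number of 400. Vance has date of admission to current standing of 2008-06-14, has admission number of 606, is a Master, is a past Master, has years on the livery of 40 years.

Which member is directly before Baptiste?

By standing in the guild: Vance, Ibarra and Farouk (Master); then Espinoza (Warden); then Baptiste and Quinn (Freeman).
Among Vance, Ibarra and Farouk, by admission number (higher first): Vance and Ibarra (606) before Farouk (290).
Vance and Ibarra both have date of admission to current standing 2008-06-14, so the next rule applies.
Among Vance and Ibarra, by years on the livery (higher first): Vance (40 years) before Ibarra (29 years).
Baptiste and Quinn both have admission number 778, so the next rule applies.
Baptiste and Quinn both have date of admission to current standing 2003-08-25, so the next rule applies.
Among Baptiste and Quinn, by years on the livery (higher first): Baptiste (32 years) before Quinn (21 years).
Order: Vance, Ibarra, Farouk, Espinoza, Baptiste, Quinn.

Espinoza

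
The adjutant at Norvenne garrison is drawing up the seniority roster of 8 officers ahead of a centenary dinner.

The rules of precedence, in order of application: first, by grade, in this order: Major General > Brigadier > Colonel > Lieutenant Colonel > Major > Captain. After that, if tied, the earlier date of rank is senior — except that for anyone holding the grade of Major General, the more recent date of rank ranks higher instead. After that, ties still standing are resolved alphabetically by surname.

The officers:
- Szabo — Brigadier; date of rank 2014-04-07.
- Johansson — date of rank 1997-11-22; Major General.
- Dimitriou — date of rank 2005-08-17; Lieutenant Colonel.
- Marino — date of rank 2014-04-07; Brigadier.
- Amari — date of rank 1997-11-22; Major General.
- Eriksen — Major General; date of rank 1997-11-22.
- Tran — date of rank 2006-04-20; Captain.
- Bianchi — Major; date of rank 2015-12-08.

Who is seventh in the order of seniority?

By grade: Amari, Eriksen and Johansson (Major General); then Marino and Szabo (Brigadier); then Dimitriou (Lieutenant Colonel); then Bianchi (Major); then Tran (Captain).
Amari, Eriksen and Johansson all have date of rank 1997-11-22, so the next rule applies.
Among Amari, Eriksen and Johansson, alphabetically by surname: Amari before Eriksen before Johansson.
Marino and Szabo both have date of rank 2014-04-07, so the next rule applies.
Among Marino and Szabo, alphabetically by surname: Marino before Szabo.
Order: Amari, Eriksen, Johansson, Marino, Szabo, Dimitriou, Bianchi, Tran.

Bianchi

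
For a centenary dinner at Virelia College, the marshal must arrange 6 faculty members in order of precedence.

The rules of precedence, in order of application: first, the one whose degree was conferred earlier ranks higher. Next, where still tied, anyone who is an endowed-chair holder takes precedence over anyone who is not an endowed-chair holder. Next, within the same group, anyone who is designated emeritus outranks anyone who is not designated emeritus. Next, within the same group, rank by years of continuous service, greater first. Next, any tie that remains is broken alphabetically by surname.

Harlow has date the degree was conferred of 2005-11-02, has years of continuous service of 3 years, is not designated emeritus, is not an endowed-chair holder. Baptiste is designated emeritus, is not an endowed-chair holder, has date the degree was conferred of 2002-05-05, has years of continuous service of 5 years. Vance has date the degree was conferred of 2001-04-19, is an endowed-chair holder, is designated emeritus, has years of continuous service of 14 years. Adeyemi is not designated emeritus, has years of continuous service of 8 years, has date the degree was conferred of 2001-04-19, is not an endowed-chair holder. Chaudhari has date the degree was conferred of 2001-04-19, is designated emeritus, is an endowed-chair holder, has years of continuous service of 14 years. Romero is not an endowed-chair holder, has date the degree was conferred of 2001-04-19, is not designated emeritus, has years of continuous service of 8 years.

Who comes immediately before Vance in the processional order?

By date the degree was conferred (earlier first): Chaudhari, Vance, Adeyemi and Romero (each 2001-04-19); then Baptiste (2002-05-05); then Harlow (2005-11-02).
Among Chaudhari, Vance, Adeyemi and Romero, an endowed-chair holder before not an endowed-chair holder: Chaudhari and Vance (an endowed-chair holder) before Adeyemi and Romero (not an endowed-chair holder).
Chaudhari and Vance are each designated emeritus, so the next rule applies.
Chaudhari and Vance both have years of continuous service 14 years, so the next rule applies.
Among Chaudhari and Vance, alphabetically by surname: Chaudhari before Vance.
Adeyemi and Romero are each not designated emeritus, so the next rule applies.
Adeyemi and Romero both have years of continuous service 8 years, so the next rule applies.
Among Adeyemi and Romero, alphabetically by surname: Adeyemi before Romero.
Order: Chaudhari, Vance, Adeyemi, Romero, Baptiste, Harlow.

Chaudhari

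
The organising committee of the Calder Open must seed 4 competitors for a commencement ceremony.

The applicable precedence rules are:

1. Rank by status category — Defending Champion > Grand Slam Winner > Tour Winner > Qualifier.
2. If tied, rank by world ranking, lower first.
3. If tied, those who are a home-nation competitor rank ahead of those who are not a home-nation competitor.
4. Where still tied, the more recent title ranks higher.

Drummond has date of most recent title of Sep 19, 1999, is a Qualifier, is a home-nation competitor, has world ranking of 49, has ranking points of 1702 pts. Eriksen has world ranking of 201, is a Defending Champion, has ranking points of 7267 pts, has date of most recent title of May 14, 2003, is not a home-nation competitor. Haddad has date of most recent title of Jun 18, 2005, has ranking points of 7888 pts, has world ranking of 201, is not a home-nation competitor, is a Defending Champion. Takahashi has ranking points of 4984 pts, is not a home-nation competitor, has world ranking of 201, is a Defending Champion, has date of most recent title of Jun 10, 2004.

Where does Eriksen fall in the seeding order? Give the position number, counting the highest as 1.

3

By status category: Haddad, Takahashi and Eriksen (Defending Champion); then Drummond (Qualifier).
Haddad, Takahashi and Eriksen all have world ranking 201, so the next rule applies.
Haddad, Takahashi and Eriksen are each not a home-nation competitor, so the next rule applies.
Among Haddad, Takahashi and Eriksen, by date of most recent title (later first): Haddad (Jun 18, 2005) before Takahashi (Jun 10, 2004) before Eriksen (May 14, 2003).
Order: Haddad, Takahashi, Eriksen, Drummond. So position 3.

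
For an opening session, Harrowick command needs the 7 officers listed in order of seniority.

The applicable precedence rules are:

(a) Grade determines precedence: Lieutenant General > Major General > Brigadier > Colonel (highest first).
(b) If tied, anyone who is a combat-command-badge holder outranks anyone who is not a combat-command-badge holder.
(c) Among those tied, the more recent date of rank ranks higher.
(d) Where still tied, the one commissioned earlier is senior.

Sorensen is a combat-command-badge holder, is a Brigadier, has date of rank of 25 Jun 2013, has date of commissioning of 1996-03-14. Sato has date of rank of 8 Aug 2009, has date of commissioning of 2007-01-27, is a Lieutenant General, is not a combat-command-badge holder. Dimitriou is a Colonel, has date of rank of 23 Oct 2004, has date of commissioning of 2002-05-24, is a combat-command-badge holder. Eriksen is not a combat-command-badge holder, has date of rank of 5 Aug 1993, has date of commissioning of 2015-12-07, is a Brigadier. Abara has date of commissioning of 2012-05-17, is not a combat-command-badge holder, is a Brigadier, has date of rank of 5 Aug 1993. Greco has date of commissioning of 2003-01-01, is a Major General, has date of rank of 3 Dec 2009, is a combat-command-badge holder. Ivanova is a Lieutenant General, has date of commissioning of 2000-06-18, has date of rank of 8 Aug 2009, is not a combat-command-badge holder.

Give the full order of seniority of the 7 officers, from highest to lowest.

By grade: Ivanova and Sato (Lieutenant General); then Greco (Major General); then Sorensen, Abara and Eriksen (Brigadier); then Dimitriou (Colonel).
Ivanova and Sato are each not a combat-command-badge holder, so the next rule applies.
Ivanova and Sato both have date of rank 8 Aug 2009, so the next rule applies.
Among Ivanova and Sato, by date of commissioning (earlier first): Ivanova (2000-06-18) before Sato (2007-01-27).
Among Sorensen, Abara and Eriksen, a combat-command-badge holder before not a combat-command-badge holder: Sorensen (a combat-command-badge holder) before Abara and Eriksen (not a combat-command-badge holder).
Abara and Eriksen both have date of rank 5 Aug 1993, so the next rule applies.
Among Abara and Eriksen, by date of commissioning (earlier first): Abara (2012-05-17) before Eriksen (2015-12-07).
Full order: Ivanova, Sato, Greco, Sorensen, Abara, Eriksen, Dimitriou.

Ivanova, Sato, Greco, Sorensen, Abara, Eriksen, Dimitriou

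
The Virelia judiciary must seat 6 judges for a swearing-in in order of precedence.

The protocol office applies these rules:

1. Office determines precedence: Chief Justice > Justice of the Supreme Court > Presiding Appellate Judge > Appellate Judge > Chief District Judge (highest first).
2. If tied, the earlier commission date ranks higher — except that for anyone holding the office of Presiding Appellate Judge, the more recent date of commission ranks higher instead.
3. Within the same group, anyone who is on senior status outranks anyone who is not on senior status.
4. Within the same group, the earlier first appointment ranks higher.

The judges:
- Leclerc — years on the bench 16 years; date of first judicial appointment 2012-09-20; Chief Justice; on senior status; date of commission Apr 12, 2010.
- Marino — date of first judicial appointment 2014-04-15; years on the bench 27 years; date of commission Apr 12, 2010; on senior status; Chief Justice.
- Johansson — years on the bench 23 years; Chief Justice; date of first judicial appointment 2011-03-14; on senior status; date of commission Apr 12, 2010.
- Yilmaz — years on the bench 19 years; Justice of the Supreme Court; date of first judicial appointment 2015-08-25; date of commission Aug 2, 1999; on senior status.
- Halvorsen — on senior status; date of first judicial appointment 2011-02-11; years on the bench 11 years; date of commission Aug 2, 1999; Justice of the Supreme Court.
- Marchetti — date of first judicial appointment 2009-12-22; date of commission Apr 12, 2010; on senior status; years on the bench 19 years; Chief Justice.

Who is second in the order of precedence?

By office: Marchetti, Johansson, Leclerc and Marino (Chief Justice); then Halvorsen and Yilmaz (Justice of the Supreme Court).
Marchetti, Johansson, Leclerc and Marino all have date of commission Apr 12, 2010, so the next rule applies.
Marchetti, Johansson, Leclerc and Marino are each on senior status, so the next rule applies.
Among Marchetti, Johansson, Leclerc and Marino, by date of first judicial appointment (earlier first): Marchetti (2009-12-22) before Johansson (2011-03-14) before Leclerc (2012-09-20) before Marino (2014-04-15).
Halvorsen and Yilmaz both have date of commission Aug 2, 1999, so the next rule applies.
Halvorsen and Yilmaz are each on senior status, so the next rule applies.
Among Halvorsen and Yilmaz, by date of first judicial appointment (earlier first): Halvorsen (2011-02-11) before Yilmaz (2015-08-25).
Order: Marchetti, Johansson, Leclerc, Marino, Halvorsen, Yilmaz.

Johansson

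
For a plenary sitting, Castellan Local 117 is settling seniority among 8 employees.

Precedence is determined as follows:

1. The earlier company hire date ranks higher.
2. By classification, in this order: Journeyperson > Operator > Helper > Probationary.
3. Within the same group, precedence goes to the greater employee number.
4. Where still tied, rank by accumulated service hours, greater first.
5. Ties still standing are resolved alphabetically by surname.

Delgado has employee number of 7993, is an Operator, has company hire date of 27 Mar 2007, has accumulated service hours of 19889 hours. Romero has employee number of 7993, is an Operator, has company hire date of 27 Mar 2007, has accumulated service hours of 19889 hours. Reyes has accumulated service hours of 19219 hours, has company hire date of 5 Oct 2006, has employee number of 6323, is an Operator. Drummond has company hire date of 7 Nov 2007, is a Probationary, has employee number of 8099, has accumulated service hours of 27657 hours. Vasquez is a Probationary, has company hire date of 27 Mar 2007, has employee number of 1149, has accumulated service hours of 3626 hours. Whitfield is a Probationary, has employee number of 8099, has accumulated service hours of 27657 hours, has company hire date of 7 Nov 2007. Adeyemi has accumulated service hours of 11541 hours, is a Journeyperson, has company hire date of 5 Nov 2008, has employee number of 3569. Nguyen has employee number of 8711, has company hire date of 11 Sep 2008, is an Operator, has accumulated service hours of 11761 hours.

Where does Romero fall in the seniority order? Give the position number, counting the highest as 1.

By company hire date (earlier first): Reyes (5 Oct 2006); then Delgado, Romero and Vasquez (each 27 Mar 2007); then Drummond and Whitfield (both 7 Nov 2007); then Nguyen (11 Sep 2008); then Adeyemi (5 Nov 2008).
Among Delgado, Romero and Vasquez, by classification: Delgado and Romero (Operator) before Vasquez (Probationary).
Delgado and Romero both have employee number 7993, so the next rule applies.
Delgado and Romero both have accumulated service hours 19889 hours, so the next rule applies.
Among Delgado and Romero, alphabetically by surname: Delgado before Romero.
Drummond and Whitfield are each Probationary, so the next rule applies.
Drummond and Whitfield both have employee number 8099, so the next rule applies.
Drummond and Whitfield both have accumulated service hours 27657 hours, so the next rule applies.
Among Drummond and Whitfield, alphabetically by surname: Drummond before Whitfield.
Order: Reyes, Delgado, Romero, Vasquez, Drummond, Whitfield, Nguyen, Adeyemi. So position 3.

3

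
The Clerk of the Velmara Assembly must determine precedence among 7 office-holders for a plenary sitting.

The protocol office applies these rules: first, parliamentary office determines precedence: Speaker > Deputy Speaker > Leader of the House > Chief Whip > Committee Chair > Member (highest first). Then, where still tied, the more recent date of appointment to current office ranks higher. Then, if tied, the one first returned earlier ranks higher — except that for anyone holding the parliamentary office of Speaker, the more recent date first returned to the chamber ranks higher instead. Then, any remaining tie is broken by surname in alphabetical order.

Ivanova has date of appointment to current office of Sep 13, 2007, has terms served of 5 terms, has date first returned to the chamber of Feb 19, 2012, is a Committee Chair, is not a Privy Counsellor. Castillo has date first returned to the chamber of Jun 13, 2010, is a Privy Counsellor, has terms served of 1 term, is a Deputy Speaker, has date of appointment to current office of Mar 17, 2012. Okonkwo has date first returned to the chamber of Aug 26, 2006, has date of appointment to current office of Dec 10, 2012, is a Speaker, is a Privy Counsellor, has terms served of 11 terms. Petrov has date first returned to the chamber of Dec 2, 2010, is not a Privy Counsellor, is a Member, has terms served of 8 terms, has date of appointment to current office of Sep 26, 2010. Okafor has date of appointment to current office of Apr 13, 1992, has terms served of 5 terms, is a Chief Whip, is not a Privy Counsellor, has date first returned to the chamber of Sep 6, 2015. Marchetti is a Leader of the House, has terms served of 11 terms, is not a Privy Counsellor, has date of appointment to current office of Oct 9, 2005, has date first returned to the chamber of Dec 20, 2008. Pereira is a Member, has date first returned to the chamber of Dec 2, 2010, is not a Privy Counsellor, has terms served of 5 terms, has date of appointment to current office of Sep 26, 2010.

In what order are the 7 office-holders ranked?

Okonkwo, Castillo, Marchetti, Okafor, Ivanova, Pereira, Petrov

By parliamentary office: Okonkwo (Speaker); then Castillo (Deputy Speaker); then Marchetti (Leader of the House); then Okafor (Chief Whip); then Ivanova (Committee Chair); then Pereira and Petrov (Member).
Pereira and Petrov both have date of appointment to current office Sep 26, 2010, so the next rule applies.
Pereira and Petrov both have date first returned to the chamber Dec 2, 2010, so the next rule applies.
Among Pereira and Petrov, alphabetically by surname: Pereira before Petrov.
Full order: Okonkwo, Castillo, Marchetti, Okafor, Ivanova, Pereira, Petrov.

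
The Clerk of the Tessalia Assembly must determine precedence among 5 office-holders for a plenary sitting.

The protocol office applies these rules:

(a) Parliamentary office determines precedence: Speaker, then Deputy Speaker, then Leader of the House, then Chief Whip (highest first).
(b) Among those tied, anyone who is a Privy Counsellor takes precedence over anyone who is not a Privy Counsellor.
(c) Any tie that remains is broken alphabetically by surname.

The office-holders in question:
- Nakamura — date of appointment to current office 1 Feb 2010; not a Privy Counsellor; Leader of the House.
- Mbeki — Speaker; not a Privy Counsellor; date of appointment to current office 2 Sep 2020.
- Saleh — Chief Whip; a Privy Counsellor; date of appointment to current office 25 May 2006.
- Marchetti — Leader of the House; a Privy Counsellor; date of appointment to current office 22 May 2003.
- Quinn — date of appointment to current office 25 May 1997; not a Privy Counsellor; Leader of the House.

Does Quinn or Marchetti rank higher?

Marchetti

By parliamentary office: Mbeki (Speaker); then Marchetti, Nakamura and Quinn (Leader of the House); then Saleh (Chief Whip).
Among Marchetti, Nakamura and Quinn, a Privy Counsellor before not a Privy Counsellor: Marchetti (a Privy Counsellor) before Nakamura and Quinn (not a Privy Counsellor).
Among Nakamura and Quinn, alphabetically by surname: Nakamura before Quinn.
So Marchetti takes precedence.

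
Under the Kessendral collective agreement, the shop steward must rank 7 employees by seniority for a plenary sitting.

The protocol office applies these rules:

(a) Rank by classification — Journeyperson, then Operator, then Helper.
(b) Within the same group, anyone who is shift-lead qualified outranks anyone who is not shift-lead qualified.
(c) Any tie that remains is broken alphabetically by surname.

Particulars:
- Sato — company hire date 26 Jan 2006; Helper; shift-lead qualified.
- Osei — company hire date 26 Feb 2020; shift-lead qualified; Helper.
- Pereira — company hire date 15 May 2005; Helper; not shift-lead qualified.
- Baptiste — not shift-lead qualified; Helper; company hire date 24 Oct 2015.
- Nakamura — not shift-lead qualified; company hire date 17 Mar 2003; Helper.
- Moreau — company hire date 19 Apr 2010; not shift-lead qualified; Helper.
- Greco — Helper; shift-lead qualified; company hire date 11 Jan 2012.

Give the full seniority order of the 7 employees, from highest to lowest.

By classification: Greco, Osei, Sato, Baptiste, Moreau, Nakamura and Pereira (Helper).
Among Greco, Osei, Sato, Baptiste, Moreau, Nakamura and Pereira, shift-lead qualified before not shift-lead qualified: Greco, Osei and Sato (shift-lead qualified) before Baptiste, Moreau, Nakamura and Pereira (not shift-lead qualified).
Among Greco, Osei and Sato, alphabetically by surname: Greco before Osei before Sato.
Among Baptiste, Moreau, Nakamura and Pereira, alphabetically by surname: Baptiste before Moreau before Nakamura before Pereira.
Full order: Greco, Osei, Sato, Baptiste, Moreau, Nakamura, Pereira.

Greco, Osei, Sato, Baptiste, Moreau, Nakamura, Pereira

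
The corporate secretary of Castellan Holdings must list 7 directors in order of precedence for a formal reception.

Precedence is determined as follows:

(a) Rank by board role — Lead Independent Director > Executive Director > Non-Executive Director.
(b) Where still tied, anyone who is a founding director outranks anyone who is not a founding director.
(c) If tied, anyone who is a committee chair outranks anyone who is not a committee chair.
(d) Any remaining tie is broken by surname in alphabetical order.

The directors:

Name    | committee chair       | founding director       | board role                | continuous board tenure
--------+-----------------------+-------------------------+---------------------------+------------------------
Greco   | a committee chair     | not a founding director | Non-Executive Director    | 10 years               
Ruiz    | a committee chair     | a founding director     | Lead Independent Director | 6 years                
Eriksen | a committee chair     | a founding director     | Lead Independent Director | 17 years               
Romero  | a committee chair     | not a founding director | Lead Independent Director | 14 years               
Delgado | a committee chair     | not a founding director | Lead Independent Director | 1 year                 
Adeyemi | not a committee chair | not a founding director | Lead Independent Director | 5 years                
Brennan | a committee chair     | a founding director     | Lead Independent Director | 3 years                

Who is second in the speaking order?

By board role: Brennan, Eriksen, Ruiz, Delgado, Romero and Adeyemi (Lead Independent Director); then Greco (Non-Executive Director).
Among Brennan, Eriksen, Ruiz, Delgado, Romero and Adeyemi, a founding director before not a founding director: Brennan, Eriksen and Ruiz (a founding director) before Delgado, Romero and Adeyemi (not a founding director).
Brennan, Eriksen and Ruiz are each a committee chair, so the next rule applies.
Among Brennan, Eriksen and Ruiz, alphabetically by surname: Brennan before Eriksen before Ruiz.
Among Delgado, Romero and Adeyemi, a committee chair before not a committee chair: Delgado and Romero (a committee chair) before Adeyemi (not a committee chair).
Among Delgado and Romero, alphabetically by surname: Delgado before Romero.
Order: Brennan, Eriksen, Ruiz, Delgado, Romero, Adeyemi, Greco.

Eriksen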